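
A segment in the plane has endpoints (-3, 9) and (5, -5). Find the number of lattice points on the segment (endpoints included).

The number of lattice points on a segment between lattice points is gcd(|Δx|,|Δy|) + 1 = gcd(8,14) + 1 = 2 + 1 = 3.

3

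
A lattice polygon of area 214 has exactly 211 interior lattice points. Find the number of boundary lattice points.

8

Pick's theorem gives A = I + B/2 − 1, so B = 2(A − I + 1) = 2(214 − 211 + 1) = 8.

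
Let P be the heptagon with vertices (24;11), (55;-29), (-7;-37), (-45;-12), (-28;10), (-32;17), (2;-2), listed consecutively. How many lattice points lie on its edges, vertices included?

8

The number of boundary lattice points is Σ gcd(|Δx|,|Δy|) = gcd(31,40) + gcd(62,8) + gcd(38,25) + gcd(17,22) + gcd(4,7) + gcd(34,19) + gcd(22,13) = 1+2+1+1+1+1+1 = 8.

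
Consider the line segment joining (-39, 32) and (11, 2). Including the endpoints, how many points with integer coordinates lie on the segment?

11

The number of lattice points on a segment between lattice points is gcd(|Δx|,|Δy|) + 1 = gcd(50,30) + 1 = 10 + 1 = 11.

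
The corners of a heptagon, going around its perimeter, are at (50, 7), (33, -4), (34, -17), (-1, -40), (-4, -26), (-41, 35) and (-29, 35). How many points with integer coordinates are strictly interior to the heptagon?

Using the shoelace formula, 2A = |(50·(-4) − 33·7) + (33·(-17) − 34·(-4)) + (34·(-40) − (-1)·(-17)) + ((-1)·(-26) − (-4)·(-40)) + ((-4)·35 − (-41)·(-26)) + ((-41)·35 − (-29)·35) + ((-29)·7 − 50·35)| = 5946, so the area is 2973.
Along each edge there are gcd(|Δx|,|Δy|)+1 lattice points, so counting each shared vertex once the boundary has gcd(17,11) + gcd(1,13) + gcd(35,23) + gcd(3,14) + gcd(37,61) + gcd(12,0) + gcd(79,28) = 1+1+1+1+1+12+1 = 18.
Pick's theorem gives I = A − B/2 + 1 = 2973 − 18/2 + 1 = 2965.

2965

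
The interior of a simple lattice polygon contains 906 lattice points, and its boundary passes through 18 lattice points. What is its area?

Pick's theorem states A = I + B/2 − 1, so A = 906 + 18/2 − 1 = 914.

914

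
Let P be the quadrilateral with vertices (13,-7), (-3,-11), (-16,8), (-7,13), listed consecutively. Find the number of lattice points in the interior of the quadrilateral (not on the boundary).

306

Using the shoelace formula, 2A = |(13·(-11) − (-3)·(-7)) + ((-3)·8 − (-16)·(-11)) + ((-16)·13 − (-7)·8) + ((-7)·(-7) − 13·13)| = 636, so the area is 318.
Along each edge there are gcd(|Δx|,|Δy|)+1 lattice points, so counting each shared vertex once the boundary has gcd(16,4) + gcd(13,19) + gcd(9,5) + gcd(20,20) = 4+1+1+20 = 26.
By Pick's theorem A = I + B/2 − 1, so I = 318 − 26/2 + 1 = 306.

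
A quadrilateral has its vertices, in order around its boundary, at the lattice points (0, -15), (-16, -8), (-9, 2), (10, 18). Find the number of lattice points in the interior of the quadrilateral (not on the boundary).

By the shoelace formula, twice the signed area is |(0·(-8) − (-16)·(-15)) + ((-16)·2 − (-9)·(-8)) + ((-9)·18 − 10·2) + (10·(-15) − 0·18)| = 676, so the area is 338.
The number of boundary lattice points is Σ gcd(|Δx|,|Δy|) = gcd(16,7) + gcd(7,10) + gcd(19,16) + gcd(10,33) = 1+1+1+1 = 4.
Pick's theorem gives I = A − B/2 + 1 = 338 − 4/2 + 1 = 337.

337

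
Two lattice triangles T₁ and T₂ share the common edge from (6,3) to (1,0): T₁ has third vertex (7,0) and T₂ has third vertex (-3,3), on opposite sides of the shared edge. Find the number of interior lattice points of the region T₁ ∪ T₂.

15

The union is the simple quadrilateral with vertices (6,3), (7,0), (1,0), (-3,3) in order.
By the shoelace formula, twice the signed area is |(6·0 − 7·3) + (7·0 − 1·0) + (1·3 − (-3)·0) + ((-3)·3 − 6·3)| = 45, so the area is 45/2.
Along each edge there are gcd(|Δx|,|Δy|)+1 lattice points, so counting each shared vertex once the boundary has gcd(1,3) + gcd(6,0) + gcd(4,3) + gcd(9,0) = 1+6+1+9 = 17.
By Pick's theorem I = A − B/2 + 1 = 45/2 − 17/2 + 1 = 15.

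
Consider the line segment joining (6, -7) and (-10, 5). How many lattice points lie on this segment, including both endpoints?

5

The number of lattice points on a segment between lattice points is gcd(|Δx|,|Δy|) + 1 = gcd(16,12) + 1 = 4 + 1 = 5.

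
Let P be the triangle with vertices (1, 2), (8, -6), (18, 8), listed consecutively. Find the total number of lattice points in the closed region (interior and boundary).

92

The shoelace formula gives twice the area as |[1·(-6) − 8·2] + [8·8 − 18·(-6)] + [18·2 − 1·8]| = 178, so the area is 89.
The number of boundary lattice points is Σ gcd(|Δx|,|Δy|) = gcd(7,8) + gcd(10,14) + gcd(17,6) = 1+2+1 = 4.
Pick's theorem gives I = A − B/2 + 1 = 89 − 4/2 + 1 = 88, so the closed region contains I + B = 88 + 4 = 92 lattice points.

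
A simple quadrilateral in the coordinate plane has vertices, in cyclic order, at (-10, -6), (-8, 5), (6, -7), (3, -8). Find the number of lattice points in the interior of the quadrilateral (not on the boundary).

97

The shoelace formula gives twice the area as |[(-10)·5 − (-8)·(-6)] + [(-8)·(-7) − 6·5] + [6·(-8) − 3·(-7)] + [3·(-6) − (-10)·(-8)]| = 197, so the area is 98.5.
The number of boundary lattice points is Σ gcd(|Δx|,|Δy|) = gcd(2,11) + gcd(14,12) + gcd(3,1) + gcd(13,2) = 1+2+1+1 = 5.
By Pick's theorem A = I + B/2 − 1, so I = 98.5 − 5/2 + 1 = 97.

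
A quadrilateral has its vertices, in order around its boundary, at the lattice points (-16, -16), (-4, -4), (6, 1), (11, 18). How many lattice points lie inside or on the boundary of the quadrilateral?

Using the shoelace formula, 2A = |((-16)·(-4) − (-4)·(-16)) + ((-4)·1 − 6·(-4)) + (6·18 − 11·1) + (11·(-16) − (-16)·18)| = 229, so the area is 229/2.
Summing gcd(|Δx|,|Δy|) over the edges gives the boundary count: gcd(12,12) + gcd(10,5) + gcd(5,17) + gcd(27,34) = 12+5+1+1 = 19.
Pick's theorem gives I = A − B/2 + 1 = 229/2 − 19/2 + 1 = 106, so the closed region contains I + B = 106 + 19 = 125 lattice points.

125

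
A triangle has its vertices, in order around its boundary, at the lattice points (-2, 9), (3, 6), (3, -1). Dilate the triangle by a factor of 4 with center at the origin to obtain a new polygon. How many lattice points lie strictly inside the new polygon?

By the shoelace formula, twice the signed area is |[(-2)·6 − 3·9] + [3·(-1) − 3·6] + [3·9 − (-2)·(-1)]| = 35, so the area is 17.5.
Along each edge there are gcd(|Δx|,|Δy|)+1 lattice points, so counting each shared vertex once the boundary has gcd(5,3) + gcd(0,7) + gcd(5,10) = 1+7+5 = 13.
Scaling by 4 multiplies the area by 4² = 16 (so the new area is 280) and multiplies the boundary lattice-point count by 4, giving 52.
By Pick's theorem, the interior count of the dilated polygon is 280 − 52/2 + 1 = 255.

255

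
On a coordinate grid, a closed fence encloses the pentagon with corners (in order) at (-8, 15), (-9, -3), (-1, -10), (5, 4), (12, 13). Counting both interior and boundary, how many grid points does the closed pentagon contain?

The shoelace formula gives twice the area as |((-8)·(-3) − (-9)·15) + ((-9)·(-10) − (-1)·(-3)) + ((-1)·4 − 5·(-10)) + (5·13 − 12·4) + (12·15 − (-8)·13)| = 593, so the area is 296.5.
Summing gcd(|Δx|,|Δy|) over the edges gives the boundary count: gcd(1,18) + gcd(8,7) + gcd(6,14) + gcd(7,9) + gcd(20,2) = 1+1+2+1+2 = 7.
Pick's theorem gives I = A − B/2 + 1 = 296.5 − 7/2 + 1 = 294, so the closed region contains I + B = 294 + 7 = 301 lattice points.

301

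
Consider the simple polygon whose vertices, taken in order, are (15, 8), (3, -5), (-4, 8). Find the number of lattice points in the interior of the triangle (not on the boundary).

114

Using the shoelace formula, 2A = |(15·(-5) − 3·8) + (3·8 − (-4)·(-5)) + ((-4)·8 − 15·8)| = 247, so the area is 247/2.
Summing gcd(|Δx|,|Δy|) over the edges gives the boundary count: gcd(12,13) + gcd(7,13) + gcd(19,0) = 1+1+19 = 21.
By Pick's theorem A = I + B/2 − 1, so I = 247/2 − 21/2 + 1 = 114.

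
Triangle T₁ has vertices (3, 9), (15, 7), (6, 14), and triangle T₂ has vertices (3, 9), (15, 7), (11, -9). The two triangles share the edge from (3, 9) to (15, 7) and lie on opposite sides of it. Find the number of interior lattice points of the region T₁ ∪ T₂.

130

The union is the simple quadrilateral with vertices (3, 9), (6, 14), (15, 7), (11, -9) in order.
Using the shoelace formula, 2A = |[3·14 − 6·9] + [6·7 − 15·14] + [15·(-9) − 11·7] + [11·9 − 3·(-9)]| = 266, so the area is 133.
Along each edge there are gcd(|Δx|,|Δy|)+1 lattice points, so counting each shared vertex once the boundary has gcd(3,5) + gcd(9,7) + gcd(4,16) + gcd(8,18) = 1+1+4+2 = 8.
By Pick's theorem I = A − B/2 + 1 = 133 − 8/2 + 1 = 130.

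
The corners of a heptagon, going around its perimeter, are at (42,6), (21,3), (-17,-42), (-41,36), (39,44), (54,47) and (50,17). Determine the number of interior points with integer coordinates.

By the shoelace formula, twice the signed area is |(42·3 − 21·6) + (21·(-42) − (-17)·3) + ((-17)·36 − (-41)·(-42)) + ((-41)·44 − 39·36) + (39·47 − 54·44) + (54·17 − 50·47) + (50·6 − 42·17)| = 8762, so the area is 4381.
The number of boundary lattice points is Σ gcd(|Δx|,|Δy|) = gcd(21,3) + gcd(38,45) + gcd(24,78) + gcd(80,8) + gcd(15,3) + gcd(4,30) + gcd(8,11) = 3+1+6+8+3+2+1 = 24.
By Pick's theorem A = I + B/2 − 1, so I = 4381 − 24/2 + 1 = 4370.

4370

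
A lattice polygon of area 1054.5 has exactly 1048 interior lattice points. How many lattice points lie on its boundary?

Pick's theorem gives A = I + B/2 − 1, so B = 2(A − I + 1) = 2(1054.5 − 1048 + 1) = 15.

15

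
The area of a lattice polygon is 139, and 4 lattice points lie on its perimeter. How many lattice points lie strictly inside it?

138

Pick's theorem A = I + B/2 − 1 rearranges to I = A − B/2 + 1 = 139 − 4/2 + 1 = 138.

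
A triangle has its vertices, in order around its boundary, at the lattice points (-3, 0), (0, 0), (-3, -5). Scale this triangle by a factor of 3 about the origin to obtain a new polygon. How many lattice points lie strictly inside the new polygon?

The shoelace formula gives twice the area as |[(-3)·0 − 0·0] + [0·(-5) − (-3)·0] + [(-3)·0 − (-3)·(-5)]| = 15, so the area is 15/2.
Summing gcd(|Δx|,|Δy|) over the edges gives the boundary count: gcd(3,0) + gcd(3,5) + gcd(0,5) = 3+1+5 = 9.
Scaling by 3 multiplies the area by 3² = 9 (so the new area is 135/2) and multiplies the boundary lattice-point count by 3, giving 27.
By Pick's theorem, the interior count of the dilated polygon is 135/2 − 27/2 + 1 = 55.

55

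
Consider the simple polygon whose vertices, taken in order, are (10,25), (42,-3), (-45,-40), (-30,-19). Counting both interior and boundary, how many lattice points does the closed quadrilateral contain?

The shoelace formula gives twice the area as |(10·(-3) − 42·25) + (42·(-40) − (-45)·(-3)) + ((-45)·(-19) − (-30)·(-40)) + ((-30)·25 − 10·(-19))| = 3800, so the area is 1900.
The number of boundary lattice points is Σ gcd(|Δx|,|Δy|) = gcd(32,28) + gcd(87,37) + gcd(15,21) + gcd(40,44) = 4+1+3+4 = 12.
Pick's theorem gives I = A − B/2 + 1 = 1900 − 12/2 + 1 = 1895, so the closed region contains I + B = 1895 + 12 = 1907 lattice points.

1907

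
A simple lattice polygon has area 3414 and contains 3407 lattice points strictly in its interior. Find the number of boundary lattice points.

Pick's theorem gives A = I + B/2 − 1, so B = 2(A − I + 1) = 2(3414 − 3407 + 1) = 16.

16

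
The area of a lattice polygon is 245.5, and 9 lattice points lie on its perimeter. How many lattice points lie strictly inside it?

From Pick's theorem, I = A − B/2 + 1 = 245.5 − 9/2 + 1 = 242.

242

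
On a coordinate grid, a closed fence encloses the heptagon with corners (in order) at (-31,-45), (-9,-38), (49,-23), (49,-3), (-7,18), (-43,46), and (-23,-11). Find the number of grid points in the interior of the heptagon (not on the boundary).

The shoelace formula gives twice the area as |((-31)·(-38) − (-9)·(-45)) + ((-9)·(-23) − 49·(-38)) + (49·(-3) − 49·(-23)) + (49·18 − (-7)·(-3)) + ((-7)·46 − (-43)·18) + ((-43)·(-11) − (-23)·46) + ((-23)·(-45) − (-31)·(-11))| = 7360, so the area is 3680.
Along each edge there are gcd(|Δx|,|Δy|)+1 lattice points, so counting each shared vertex once the boundary has gcd(22,7) + gcd(58,15) + gcd(0,20) + gcd(56,21) + gcd(36,28) + gcd(20,57) + gcd(8,34) = 1+1+20+7+4+1+2 = 36.
Pick's theorem gives I = A − B/2 + 1 = 3680 − 36/2 + 1 = 3663.

3663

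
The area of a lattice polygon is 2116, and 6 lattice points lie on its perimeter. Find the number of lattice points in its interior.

Pick's theorem A = I + B/2 − 1 rearranges to I = A − B/2 + 1 = 2116 − 6/2 + 1 = 2114.

2114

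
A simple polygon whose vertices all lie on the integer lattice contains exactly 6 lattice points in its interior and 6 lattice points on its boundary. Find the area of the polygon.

8

By Pick's theorem, A = I + B/2 − 1 = 6 + 6/2 − 1 = 8.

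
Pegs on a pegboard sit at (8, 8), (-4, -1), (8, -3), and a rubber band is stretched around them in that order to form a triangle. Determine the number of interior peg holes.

By the shoelace formula, twice the signed area is |(8·(-1) − (-4)·8) + ((-4)·(-3) − 8·(-1)) + (8·8 − 8·(-3))| = 132, so the area is 66.
Along each edge there are gcd(|Δx|,|Δy|)+1 lattice points, so counting each shared vertex once the boundary has gcd(12,9) + gcd(12,2) + gcd(0,11) = 3+2+11 = 16.
Pick's theorem gives I = A − B/2 + 1 = 66 − 16/2 + 1 = 59.

59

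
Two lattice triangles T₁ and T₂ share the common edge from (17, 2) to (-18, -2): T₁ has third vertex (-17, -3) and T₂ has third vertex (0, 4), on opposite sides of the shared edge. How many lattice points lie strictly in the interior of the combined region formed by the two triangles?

85

The union is the simple quadrilateral with vertices (17, 2), (-17, -3), (-18, -2), (0, 4) in order.
By the shoelace formula, twice the signed area is |[17·(-3) − (-17)·2] + [(-17)·(-2) − (-18)·(-3)] + [(-18)·4 − 0·(-2)] + [0·2 − 17·4]| = 177, so the area is 177/2.
Along each edge there are gcd(|Δx|,|Δy|)+1 lattice points, so counting each shared vertex once the boundary has gcd(34,5) + gcd(1,1) + gcd(18,6) + gcd(17,2) = 1+1+6+1 = 9.
By Pick's theorem I = A − B/2 + 1 = 177/2 − 9/2 + 1 = 85.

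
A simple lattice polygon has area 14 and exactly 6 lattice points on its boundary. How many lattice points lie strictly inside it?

From Pick's theorem, I = A − B/2 + 1 = 14 − 6/2 + 1 = 12.

12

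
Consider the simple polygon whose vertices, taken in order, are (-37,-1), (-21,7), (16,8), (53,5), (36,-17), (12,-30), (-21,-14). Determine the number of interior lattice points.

Using the shoelace formula, 2A = |((-37)·7 − (-21)·(-1)) + ((-21)·8 − 16·7) + (16·5 − 53·8) + (53·(-17) − 36·5) + (36·(-30) − 12·(-17)) + (12·(-14) − (-21)·(-30)) + ((-21)·(-1) − (-37)·(-14))| = 4156, so the area is 2078.
Summing gcd(|Δx|,|Δy|) over the edges gives the boundary count: gcd(16,8) + gcd(37,1) + gcd(37,3) + gcd(17,22) + gcd(24,13) + gcd(33,16) + gcd(16,13) = 8+1+1+1+1+1+1 = 14.
By Pick's theorem A = I + B/2 − 1, so I = 2078 − 14/2 + 1 = 2072.

2072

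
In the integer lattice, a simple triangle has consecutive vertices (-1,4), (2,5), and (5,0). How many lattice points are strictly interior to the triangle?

The shoelace formula gives twice the area as |((-1)·5 − 2·4) + (2·0 − 5·5) + (5·4 − (-1)·0)| = 18, so the area is 9.
Along each edge there are gcd(|Δx|,|Δy|)+1 lattice points, so counting each shared vertex once the boundary has gcd(3,1) + gcd(3,5) + gcd(6,4) = 1+1+2 = 4.
By Pick's theorem A = I + B/2 − 1, so I = 9 − 4/2 + 1 = 8.

8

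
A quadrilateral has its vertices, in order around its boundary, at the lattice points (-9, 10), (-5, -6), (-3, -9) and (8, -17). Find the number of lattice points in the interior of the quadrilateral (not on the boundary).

Using the shoelace formula, 2A = |((-9)·(-6) − (-5)·10) + ((-5)·(-9) − (-3)·(-6)) + ((-3)·(-17) − 8·(-9)) + (8·10 − (-9)·(-17))| = 181, so the area is 90.5.
The number of boundary lattice points is Σ gcd(|Δx|,|Δy|) = gcd(4,16) + gcd(2,3) + gcd(11,8) + gcd(17,27) = 4+1+1+1 = 7.
By Pick's theorem A = I + B/2 − 1, so I = 90.5 − 7/2 + 1 = 88.

88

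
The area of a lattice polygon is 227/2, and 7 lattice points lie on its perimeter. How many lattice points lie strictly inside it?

111

From Pick's theorem, I = A − B/2 + 1 = 227/2 − 7/2 + 1 = 111.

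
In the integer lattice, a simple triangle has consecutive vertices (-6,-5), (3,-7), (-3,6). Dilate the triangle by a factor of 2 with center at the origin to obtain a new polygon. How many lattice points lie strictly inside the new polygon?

The shoelace formula gives twice the area as |((-6)·(-7) − 3·(-5)) + (3·6 − (-3)·(-7)) + ((-3)·(-5) − (-6)·6)| = 105, so the area is 105/2.
Along each edge there are gcd(|Δx|,|Δy|)+1 lattice points, so counting each shared vertex once the boundary has gcd(9,2) + gcd(6,13) + gcd(3,11) = 1+1+1 = 3.
Scaling by 2 multiplies the area by 2² = 4 (so the new area is 210) and multiplies the boundary lattice-point count by 2, giving 6.
By Pick's theorem, the interior count of the dilated polygon is 210 − 6/2 + 1 = 208.

208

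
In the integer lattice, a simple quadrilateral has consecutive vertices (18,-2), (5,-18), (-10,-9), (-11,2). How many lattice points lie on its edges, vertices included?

6

Summing gcd(|Δx|,|Δy|) over the edges gives the boundary count: gcd(13,16) + gcd(15,9) + gcd(1,11) + gcd(29,4) = 1+3+1+1 = 6.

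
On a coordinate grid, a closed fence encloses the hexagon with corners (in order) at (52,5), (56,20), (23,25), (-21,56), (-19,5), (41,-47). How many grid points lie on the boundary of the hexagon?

9

Summing gcd(|Δx|,|Δy|) over the edges gives the boundary count: gcd(4,15) + gcd(33,5) + gcd(44,31) + gcd(2,51) + gcd(60,52) + gcd(11,52) = 1+1+1+1+4+1 = 9.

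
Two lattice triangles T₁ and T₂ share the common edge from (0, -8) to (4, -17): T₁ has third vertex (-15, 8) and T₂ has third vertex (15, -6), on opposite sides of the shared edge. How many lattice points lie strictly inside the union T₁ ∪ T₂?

The union is the simple quadrilateral with vertices (0, -8), (-15, 8), (4, -17), (15, -6) in order.
The shoelace formula gives twice the area as |(0·8 − (-15)·(-8)) + ((-15)·(-17) − 4·8) + (4·(-6) − 15·(-17)) + (15·(-8) − 0·(-6))| = 214, so the area is 107.
Along each edge there are gcd(|Δx|,|Δy|)+1 lattice points, so counting each shared vertex once the boundary has gcd(15,16) + gcd(19,25) + gcd(11,11) + gcd(15,2) = 1+1+11+1 = 14.
By Pick's theorem I = A − B/2 + 1 = 107 − 14/2 + 1 = 101.

101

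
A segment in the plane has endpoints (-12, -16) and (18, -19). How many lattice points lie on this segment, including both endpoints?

The number of lattice points on a segment between lattice points is gcd(|Δx|,|Δy|) + 1 = gcd(30,3) + 1 = 3 + 1 = 4.

4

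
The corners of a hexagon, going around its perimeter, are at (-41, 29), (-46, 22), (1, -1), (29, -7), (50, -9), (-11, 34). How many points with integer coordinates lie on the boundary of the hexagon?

The number of boundary lattice points is Σ gcd(|Δx|,|Δy|) = gcd(5,7) + gcd(47,23) + gcd(28,6) + gcd(21,2) + gcd(61,43) + gcd(30,5) = 1+1+2+1+1+5 = 11.

11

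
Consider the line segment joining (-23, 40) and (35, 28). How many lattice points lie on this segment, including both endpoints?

3

The number of lattice points on a segment between lattice points is gcd(|Δx|,|Δy|) + 1 = gcd(58,12) + 1 = 2 + 1 = 3.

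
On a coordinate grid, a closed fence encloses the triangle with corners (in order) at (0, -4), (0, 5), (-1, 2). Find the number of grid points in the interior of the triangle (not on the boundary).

0

The shoelace formula gives twice the area as |[0·5 − 0·(-4)] + [0·2 − (-1)·5] + [(-1)·(-4) − 0·2]| = 9, so the area is 9/2.
Summing gcd(|Δx|,|Δy|) over the edges gives the boundary count: gcd(0,9) + gcd(1,3) + gcd(1,6) = 9+1+1 = 11.
By Pick's theorem A = I + B/2 − 1, so I = 9/2 − 11/2 + 1 = 0.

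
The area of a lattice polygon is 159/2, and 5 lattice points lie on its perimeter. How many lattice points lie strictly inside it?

From Pick's theorem, I = A − B/2 + 1 = 159/2 − 5/2 + 1 = 78.

78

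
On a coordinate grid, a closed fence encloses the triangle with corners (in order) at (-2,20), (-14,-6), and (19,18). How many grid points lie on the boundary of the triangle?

Summing gcd(|Δx|,|Δy|) over the edges gives the boundary count: gcd(12,26) + gcd(33,24) + gcd(21,2) = 2+3+1 = 6.

6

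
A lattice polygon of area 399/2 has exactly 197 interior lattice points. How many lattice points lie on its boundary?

7

Pick's theorem gives A = I + B/2 − 1, so B = 2(A − I + 1) = 2(399/2 − 197 + 1) = 7.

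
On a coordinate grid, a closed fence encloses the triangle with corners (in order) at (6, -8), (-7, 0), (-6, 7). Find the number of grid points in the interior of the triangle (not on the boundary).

48

Using the shoelace formula, 2A = |[6·0 − (-7)·(-8)] + [(-7)·7 − (-6)·0] + [(-6)·(-8) − 6·7]| = 99, so the area is 49.5.
The number of boundary lattice points is Σ gcd(|Δx|,|Δy|) = gcd(13,8) + gcd(1,7) + gcd(12,15) = 1+1+3 = 5.
By Pick's theorem A = I + B/2 − 1, so I = 49.5 − 5/2 + 1 = 48.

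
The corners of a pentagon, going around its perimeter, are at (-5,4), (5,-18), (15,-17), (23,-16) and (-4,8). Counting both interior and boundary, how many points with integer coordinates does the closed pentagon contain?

The shoelace formula gives twice the area as |((-5)·(-18) − 5·4) + (5·(-17) − 15·(-18)) + (15·(-16) − 23·(-17)) + (23·8 − (-4)·(-16)) + ((-4)·4 − (-5)·8)| = 550, so the area is 275.
The number of boundary lattice points is Σ gcd(|Δx|,|Δy|) = gcd(10,22) + gcd(10,1) + gcd(8,1) + gcd(27,24) + gcd(1,4) = 2+1+1+3+1 = 8.
Pick's theorem gives I = A − B/2 + 1 = 275 − 8/2 + 1 = 272, so the closed region contains I + B = 272 + 8 = 280 lattice points.

280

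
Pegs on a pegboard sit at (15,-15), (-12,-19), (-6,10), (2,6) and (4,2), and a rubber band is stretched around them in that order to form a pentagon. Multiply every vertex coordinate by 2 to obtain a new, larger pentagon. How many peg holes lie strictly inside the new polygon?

1722

The shoelace formula gives twice the area as |[15·(-19) − (-12)·(-15)] + [(-12)·10 − (-6)·(-19)] + [(-6)·6 − 2·10] + [2·2 − 4·6] + [4·(-15) − 15·2]| = 865, so the area is 865/2.
Summing gcd(|Δx|,|Δy|) over the edges gives the boundary count: gcd(27,4) + gcd(6,29) + gcd(8,4) + gcd(2,4) + gcd(11,17) = 1+1+4+2+1 = 9.
Scaling by 2 multiplies the area by 2² = 4 (so the new area is 1730) and multiplies the boundary lattice-point count by 2, giving 18.
By Pick's theorem, the interior count of the dilated polygon is 1730 − 18/2 + 1 = 1722.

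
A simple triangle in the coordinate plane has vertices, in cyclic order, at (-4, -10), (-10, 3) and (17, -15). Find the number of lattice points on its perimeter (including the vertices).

Summing gcd(|Δx|,|Δy|) over the edges gives the boundary count: gcd(6,13) + gcd(27,18) + gcd(21,5) = 1+9+1 = 11.

11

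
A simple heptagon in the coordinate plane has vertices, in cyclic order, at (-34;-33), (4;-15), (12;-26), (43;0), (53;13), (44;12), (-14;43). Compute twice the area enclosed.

Using the shoelace formula, 2A = |[(-34)·(-15) − 4·(-33)] + [4·(-26) − 12·(-15)] + [12·0 − 43·(-26)] + [43·13 − 53·0] + [53·12 − 44·13] + [44·43 − (-14)·12] + [(-14)·(-33) − (-34)·43]| = 6443, so the area is 6443/2.

6443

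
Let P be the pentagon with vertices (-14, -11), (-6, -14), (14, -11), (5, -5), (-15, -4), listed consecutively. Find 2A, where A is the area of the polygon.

By the shoelace formula, twice the signed area is |((-14)·(-14) − (-6)·(-11)) + ((-6)·(-11) − 14·(-14)) + (14·(-5) − 5·(-11)) + (5·(-4) − (-15)·(-5)) + ((-15)·(-11) − (-14)·(-4))| = 391, so the area is 391/2.

391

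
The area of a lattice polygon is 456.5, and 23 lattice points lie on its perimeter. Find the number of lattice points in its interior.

446

Pick's theorem A = I + B/2 − 1 rearranges to I = A − B/2 + 1 = 456.5 − 23/2 + 1 = 446.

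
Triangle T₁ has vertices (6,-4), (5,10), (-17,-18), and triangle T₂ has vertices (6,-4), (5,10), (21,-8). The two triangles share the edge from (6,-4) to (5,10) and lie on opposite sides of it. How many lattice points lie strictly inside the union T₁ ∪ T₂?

269

The union is the simple quadrilateral with vertices (6,-4), (-17,-18), (5,10), (21,-8) in order.
The shoelace formula gives twice the area as |(6·(-18) − (-17)·(-4)) + ((-17)·10 − 5·(-18)) + (5·(-8) − 21·10) + (21·(-4) − 6·(-8))| = 542, so the area is 271.
Along each edge there are gcd(|Δx|,|Δy|)+1 lattice points, so counting each shared vertex once the boundary has gcd(23,14) + gcd(22,28) + gcd(16,18) + gcd(15,4) = 1+2+2+1 = 6.
By Pick's theorem I = A − B/2 + 1 = 271 − 6/2 + 1 = 269.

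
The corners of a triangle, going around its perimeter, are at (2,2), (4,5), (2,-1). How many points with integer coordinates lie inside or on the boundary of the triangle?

The shoelace formula gives twice the area as |[2·5 − 4·2] + [4·(-1) − 2·5] + [2·2 − 2·(-1)]| = 6, so the area is 3.
Along each edge there are gcd(|Δx|,|Δy|)+1 lattice points, so counting each shared vertex once the boundary has gcd(2,3) + gcd(2,6) + gcd(0,3) = 1+2+3 = 6.
Pick's theorem gives I = A − B/2 + 1 = 3 − 6/2 + 1 = 1, so the closed region contains I + B = 1 + 6 = 7 lattice points.

7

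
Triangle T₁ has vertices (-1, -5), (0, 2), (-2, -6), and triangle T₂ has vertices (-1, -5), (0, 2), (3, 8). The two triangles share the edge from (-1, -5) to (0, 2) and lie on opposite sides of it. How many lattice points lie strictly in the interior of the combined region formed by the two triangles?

The union is the simple quadrilateral with vertices (-1, -5), (-2, -6), (0, 2), (3, 8) in order.
By the shoelace formula, twice the signed area is |[(-1)·(-6) − (-2)·(-5)] + [(-2)·2 − 0·(-6)] + [0·8 − 3·2] + [3·(-5) − (-1)·8]| = 21, so the area is 21/2.
Summing gcd(|Δx|,|Δy|) over the edges gives the boundary count: gcd(1,1) + gcd(2,8) + gcd(3,6) + gcd(4,13) = 1+2+3+1 = 7.
By Pick's theorem I = A − B/2 + 1 = 21/2 − 7/2 + 1 = 8.

8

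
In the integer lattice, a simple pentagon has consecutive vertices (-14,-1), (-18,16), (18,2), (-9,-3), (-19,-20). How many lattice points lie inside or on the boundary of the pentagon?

374

By the shoelace formula, twice the signed area is |((-14)·16 − (-18)·(-1)) + ((-18)·2 − 18·16) + (18·(-3) − (-9)·2) + ((-9)·(-20) − (-19)·(-3)) + ((-19)·(-1) − (-14)·(-20))| = 740, so the area is 370.
Summing gcd(|Δx|,|Δy|) over the edges gives the boundary count: gcd(4,17) + gcd(36,14) + gcd(27,5) + gcd(10,17) + gcd(5,19) = 1+2+1+1+1 = 6.
Pick's theorem gives I = A − B/2 + 1 = 370 − 6/2 + 1 = 368, so the closed region contains I + B = 368 + 6 = 374 lattice points.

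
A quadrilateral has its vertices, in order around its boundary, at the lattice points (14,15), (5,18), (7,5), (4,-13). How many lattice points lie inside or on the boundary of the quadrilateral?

Using the shoelace formula, 2A = |(14·18 − 5·15) + (5·5 − 7·18) + (7·(-13) − 4·5) + (4·15 − 14·(-13))| = 207, so the area is 207/2.
Along each edge there are gcd(|Δx|,|Δy|)+1 lattice points, so counting each shared vertex once the boundary has gcd(9,3) + gcd(2,13) + gcd(3,18) + gcd(10,28) = 3+1+3+2 = 9.
Pick's theorem gives I = A − B/2 + 1 = 207/2 − 9/2 + 1 = 100, so the closed region contains I + B = 100 + 9 = 109 lattice points.

109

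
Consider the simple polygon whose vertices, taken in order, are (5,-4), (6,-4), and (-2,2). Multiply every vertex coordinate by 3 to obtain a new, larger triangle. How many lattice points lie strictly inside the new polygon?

The shoelace formula gives twice the area as |(5·(-4) − 6·(-4)) + (6·2 − (-2)·(-4)) + ((-2)·(-4) − 5·2)| = 6, so the area is 3.
The number of boundary lattice points is Σ gcd(|Δx|,|Δy|) = gcd(1,0) + gcd(8,6) + gcd(7,6) = 1+2+1 = 4.
Scaling by 3 multiplies the area by 3² = 9 (so the new area is 27) and multiplies the boundary lattice-point count by 3, giving 12.
By Pick's theorem, the interior count of the dilated polygon is 27 − 12/2 + 1 = 22.

22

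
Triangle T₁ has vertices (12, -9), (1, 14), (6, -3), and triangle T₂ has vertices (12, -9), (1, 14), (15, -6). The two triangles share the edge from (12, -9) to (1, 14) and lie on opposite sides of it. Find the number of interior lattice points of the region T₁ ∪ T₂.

The union is the simple quadrilateral with vertices (12, -9), (6, -3), (1, 14), (15, -6) in order.
Using the shoelace formula, 2A = |[12·(-3) − 6·(-9)] + [6·14 − 1·(-3)] + [1·(-6) − 15·14] + [15·(-9) − 12·(-6)]| = 174, so the area is 87.
Along each edge there are gcd(|Δx|,|Δy|)+1 lattice points, so counting each shared vertex once the boundary has gcd(6,6) + gcd(5,17) + gcd(14,20) + gcd(3,3) = 6+1+2+3 = 12.
By Pick's theorem I = A − B/2 + 1 = 87 − 12/2 + 1 = 82.

82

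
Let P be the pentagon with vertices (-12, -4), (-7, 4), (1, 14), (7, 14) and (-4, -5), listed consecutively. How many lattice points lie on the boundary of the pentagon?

11

Along each edge there are gcd(|Δx|,|Δy|)+1 lattice points, so counting each shared vertex once the boundary has gcd(5,8) + gcd(8,10) + gcd(6,0) + gcd(11,19) + gcd(8,1) = 1+2+6+1+1 = 11.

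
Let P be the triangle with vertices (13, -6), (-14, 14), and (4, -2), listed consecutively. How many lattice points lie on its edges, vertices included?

4

Summing gcd(|Δx|,|Δy|) over the edges gives the boundary count: gcd(27,20) + gcd(18,16) + gcd(9,4) = 1+2+1 = 4.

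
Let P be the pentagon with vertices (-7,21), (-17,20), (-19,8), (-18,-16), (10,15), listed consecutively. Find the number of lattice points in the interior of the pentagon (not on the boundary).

By the shoelace formula, twice the signed area is |((-7)·20 − (-17)·21) + ((-17)·8 − (-19)·20) + ((-19)·(-16) − (-18)·8) + ((-18)·15 − 10·(-16)) + (10·21 − (-7)·15)| = 1114, so the area is 557.
The number of boundary lattice points is Σ gcd(|Δx|,|Δy|) = gcd(10,1) + gcd(2,12) + gcd(1,24) + gcd(28,31) + gcd(17,6) = 1+2+1+1+1 = 6.
Pick's theorem gives I = A − B/2 + 1 = 557 − 6/2 + 1 = 555.

555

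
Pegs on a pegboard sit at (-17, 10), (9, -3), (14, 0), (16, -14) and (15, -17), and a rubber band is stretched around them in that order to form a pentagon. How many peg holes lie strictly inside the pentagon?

189

Using the shoelace formula, 2A = |[(-17)·(-3) − 9·10] + [9·0 − 14·(-3)] + [14·(-14) − 16·0] + [16·(-17) − 15·(-14)] + [15·10 − (-17)·(-17)]| = 394, so the area is 197.
Along each edge there are gcd(|Δx|,|Δy|)+1 lattice points, so counting each shared vertex once the boundary has gcd(26,13) + gcd(5,3) + gcd(2,14) + gcd(1,3) + gcd(32,27) = 13+1+2+1+1 = 18.
By Pick's theorem A = I + B/2 − 1, so I = 197 − 18/2 + 1 = 189.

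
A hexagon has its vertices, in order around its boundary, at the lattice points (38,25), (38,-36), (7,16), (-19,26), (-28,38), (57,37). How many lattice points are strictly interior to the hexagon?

2041

By the shoelace formula, twice the signed area is |[38·(-36) − 38·25] + [38·16 − 7·(-36)] + [7·26 − (-19)·16] + [(-19)·38 − (-28)·26] + [(-28)·37 − 57·38] + [57·25 − 38·37]| = 4149, so the area is 4149/2.
The number of boundary lattice points is Σ gcd(|Δx|,|Δy|) = gcd(0,61) + gcd(31,52) + gcd(26,10) + gcd(9,12) + gcd(85,1) + gcd(19,12) = 61+1+2+3+1+1 = 69.
By Pick's theorem A = I + B/2 − 1, so I = 4149/2 − 69/2 + 1 = 2041.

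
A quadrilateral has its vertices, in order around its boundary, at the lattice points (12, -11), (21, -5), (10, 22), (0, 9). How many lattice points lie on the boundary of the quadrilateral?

9

Summing gcd(|Δx|,|Δy|) over the edges gives the boundary count: gcd(9,6) + gcd(11,27) + gcd(10,13) + gcd(12,20) = 3+1+1+4 = 9.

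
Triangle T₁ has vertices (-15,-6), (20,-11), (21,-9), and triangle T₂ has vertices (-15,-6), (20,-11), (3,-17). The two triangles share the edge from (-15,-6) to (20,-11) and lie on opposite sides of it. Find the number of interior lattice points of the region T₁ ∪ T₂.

The union is the simple quadrilateral with vertices (-15,-6), (21,-9), (20,-11), (3,-17) in order.
Using the shoelace formula, 2A = |[(-15)·(-9) − 21·(-6)] + [21·(-11) − 20·(-9)] + [20·(-17) − 3·(-11)] + [3·(-6) − (-15)·(-17)]| = 370, so the area is 185.
Along each edge there are gcd(|Δx|,|Δy|)+1 lattice points, so counting each shared vertex once the boundary has gcd(36,3) + gcd(1,2) + gcd(17,6) + gcd(18,11) = 3+1+1+1 = 6.
By Pick's theorem I = A − B/2 + 1 = 185 − 6/2 + 1 = 183.

183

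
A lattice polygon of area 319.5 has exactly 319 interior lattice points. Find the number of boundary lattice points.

3

Pick's theorem gives A = I + B/2 − 1, so B = 2(A − I + 1) = 2(319.5 − 319 + 1) = 3.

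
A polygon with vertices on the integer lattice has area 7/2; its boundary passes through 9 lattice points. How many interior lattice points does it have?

0

From Pick's theorem, I = A − B/2 + 1 = 7/2 − 9/2 + 1 = 0.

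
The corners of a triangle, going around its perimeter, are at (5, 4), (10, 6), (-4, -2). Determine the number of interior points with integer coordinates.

By the shoelace formula, twice the signed area is |[5·6 − 10·4] + [10·(-2) − (-4)·6] + [(-4)·4 − 5·(-2)]| = 12, so the area is 6.
Along each edge there are gcd(|Δx|,|Δy|)+1 lattice points, so counting each shared vertex once the boundary has gcd(5,2) + gcd(14,8) + gcd(9,6) = 1+2+3 = 6.
By Pick's theorem A = I + B/2 − 1, so I = 6 − 6/2 + 1 = 4.

4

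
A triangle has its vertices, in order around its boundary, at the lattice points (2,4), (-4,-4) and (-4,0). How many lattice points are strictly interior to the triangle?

Using the shoelace formula, 2A = |[2·(-4) − (-4)·4] + [(-4)·0 − (-4)·(-4)] + [(-4)·4 − 2·0]| = 24, so the area is 12.
The number of boundary lattice points is Σ gcd(|Δx|,|Δy|) = gcd(6,8) + gcd(0,4) + gcd(6,4) = 2+4+2 = 8.
Pick's theorem gives I = A − B/2 + 1 = 12 − 8/2 + 1 = 9.

9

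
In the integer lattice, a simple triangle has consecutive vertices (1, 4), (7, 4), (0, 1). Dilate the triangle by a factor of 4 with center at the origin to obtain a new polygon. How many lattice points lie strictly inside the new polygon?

Using the shoelace formula, 2A = |(1·4 − 7·4) + (7·1 − 0·4) + (0·4 − 1·1)| = 18, so the area is 9.
The number of boundary lattice points is Σ gcd(|Δx|,|Δy|) = gcd(6,0) + gcd(7,3) + gcd(1,3) = 6+1+1 = 8.
Scaling by 4 multiplies the area by 4² = 16 (so the new area is 144) and multiplies the boundary lattice-point count by 4, giving 32.
By Pick's theorem, the interior count of the dilated polygon is 144 − 32/2 + 1 = 129.

129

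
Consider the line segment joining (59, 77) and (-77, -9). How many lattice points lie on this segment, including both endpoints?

The number of lattice points on a segment between lattice points is gcd(|Δx|,|Δy|) + 1 = gcd(136,86) + 1 = 2 + 1 = 3.

3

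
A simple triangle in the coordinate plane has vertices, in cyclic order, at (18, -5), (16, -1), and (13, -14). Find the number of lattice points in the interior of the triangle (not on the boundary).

Using the shoelace formula, 2A = |[18·(-1) − 16·(-5)] + [16·(-14) − 13·(-1)] + [13·(-5) − 18·(-14)]| = 38, so the area is 19.
Along each edge there are gcd(|Δx|,|Δy|)+1 lattice points, so counting each shared vertex once the boundary has gcd(2,4) + gcd(3,13) + gcd(5,9) = 2+1+1 = 4.
By Pick's theorem A = I + B/2 − 1, so I = 19 − 4/2 + 1 = 18.

18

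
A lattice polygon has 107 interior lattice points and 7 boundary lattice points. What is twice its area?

219

By Pick's theorem, A = I + B/2 − 1 = 107 + 7/2 − 1 = 219/2.
Hence 2A = 219.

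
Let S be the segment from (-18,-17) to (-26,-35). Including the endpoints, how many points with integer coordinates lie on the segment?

The number of lattice points on a segment between lattice points is gcd(|Δx|,|Δy|) + 1 = gcd(8,18) + 1 = 2 + 1 = 3.

3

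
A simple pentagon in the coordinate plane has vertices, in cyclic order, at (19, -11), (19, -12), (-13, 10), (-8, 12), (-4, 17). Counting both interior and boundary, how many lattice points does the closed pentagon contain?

218

Using the shoelace formula, 2A = |[19·(-12) − 19·(-11)] + [19·10 − (-13)·(-12)] + [(-13)·12 − (-8)·10] + [(-8)·17 − (-4)·12] + [(-4)·(-11) − 19·17]| = 428, so the area is 214.
Along each edge there are gcd(|Δx|,|Δy|)+1 lattice points, so counting each shared vertex once the boundary has gcd(0,1) + gcd(32,22) + gcd(5,2) + gcd(4,5) + gcd(23,28) = 1+2+1+1+1 = 6.
Pick's theorem gives I = A − B/2 + 1 = 214 − 6/2 + 1 = 212, so the closed region contains I + B = 212 + 6 = 218 lattice points.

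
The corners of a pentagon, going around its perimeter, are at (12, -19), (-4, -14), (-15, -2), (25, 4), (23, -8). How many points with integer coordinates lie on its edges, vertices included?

Summing gcd(|Δx|,|Δy|) over the edges gives the boundary count: gcd(16,5) + gcd(11,12) + gcd(40,6) + gcd(2,12) + gcd(11,11) = 1+1+2+2+11 = 17.

17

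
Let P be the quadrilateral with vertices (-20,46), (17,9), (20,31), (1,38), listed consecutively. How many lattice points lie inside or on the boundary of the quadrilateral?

The shoelace formula gives twice the area as |((-20)·9 − 17·46) + (17·31 − 20·9) + (20·38 − 1·31) + (1·46 − (-20)·38)| = 920, so the area is 460.
Along each edge there are gcd(|Δx|,|Δy|)+1 lattice points, so counting each shared vertex once the boundary has gcd(37,37) + gcd(3,22) + gcd(19,7) + gcd(21,8) = 37+1+1+1 = 40.
Pick's theorem gives I = A − B/2 + 1 = 460 − 40/2 + 1 = 441, so the closed region contains I + B = 441 + 40 = 481 lattice points.

481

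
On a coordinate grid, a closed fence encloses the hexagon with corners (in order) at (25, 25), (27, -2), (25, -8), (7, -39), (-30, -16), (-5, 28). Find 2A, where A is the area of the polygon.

4837

Using the shoelace formula, 2A = |[25·(-2) − 27·25] + [27·(-8) − 25·(-2)] + [25·(-39) − 7·(-8)] + [7·(-16) − (-30)·(-39)] + [(-30)·28 − (-5)·(-16)] + [(-5)·25 − 25·28]| = 4837, so the area is 2418.5.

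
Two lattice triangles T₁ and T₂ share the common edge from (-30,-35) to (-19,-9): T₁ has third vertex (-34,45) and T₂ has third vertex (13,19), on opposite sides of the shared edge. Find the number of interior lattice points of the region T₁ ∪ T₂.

The union is the simple quadrilateral with vertices (-30,-35), (-34,45), (-19,-9), (13,19) in order.
By the shoelace formula, twice the signed area is |[(-30)·45 − (-34)·(-35)] + [(-34)·(-9) − (-19)·45] + [(-19)·19 − 13·(-9)] + [13·(-35) − (-30)·19]| = 1508, so the area is 754.
Summing gcd(|Δx|,|Δy|) over the edges gives the boundary count: gcd(4,80) + gcd(15,54) + gcd(32,28) + gcd(43,54) = 4+3+4+1 = 12.
By Pick's theorem I = A − B/2 + 1 = 754 − 12/2 + 1 = 749.

749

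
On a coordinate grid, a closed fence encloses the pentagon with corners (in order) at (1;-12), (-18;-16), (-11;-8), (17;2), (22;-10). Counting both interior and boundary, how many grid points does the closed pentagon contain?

313

By the shoelace formula, twice the signed area is |(1·(-16) − (-18)·(-12)) + ((-18)·(-8) − (-11)·(-16)) + ((-11)·2 − 17·(-8)) + (17·(-10) − 22·2) + (22·(-12) − 1·(-10))| = 618, so the area is 309.
The number of boundary lattice points is Σ gcd(|Δx|,|Δy|) = gcd(19,4) + gcd(7,8) + gcd(28,10) + gcd(5,12) + gcd(21,2) = 1+1+2+1+1 = 6.
Pick's theorem gives I = A − B/2 + 1 = 309 − 6/2 + 1 = 307, so the closed region contains I + B = 307 + 6 = 313 lattice points.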